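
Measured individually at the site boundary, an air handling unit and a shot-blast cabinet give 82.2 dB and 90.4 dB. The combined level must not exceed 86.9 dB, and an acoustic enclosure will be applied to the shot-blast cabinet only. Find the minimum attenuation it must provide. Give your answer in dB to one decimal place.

Everything except the shot-blast cabinet sums to 10^(82.2/10) = 1.660e+08 in linear terms, 82.20 dB.
To meet 86.9 dB overall, the treated shot-blast cabinet may contribute at most 10^(86.9/10) − 1.660e+08 = 3.238e+08, i.e. 85.10 dB.
So the shot-blast cabinet must be reduced from 90.4 to 85.10 dB: IL = 5.30 dB.

5.3 dB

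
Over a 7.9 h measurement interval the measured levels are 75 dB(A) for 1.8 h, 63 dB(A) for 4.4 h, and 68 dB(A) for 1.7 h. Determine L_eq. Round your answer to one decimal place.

69.9 dB(A)

Weight each interval's intensity by its duration and average over T = 7.9 h:
Σ tᵢ·10^(Lᵢ/10) = 1.8·10^(75/10) + 4.4·10^(63/10) + 1.7·10^(68/10) = 7.643e+07.
L_eq = 10·log₁₀(7.643e+07/7.9) = 69.86 dB(A).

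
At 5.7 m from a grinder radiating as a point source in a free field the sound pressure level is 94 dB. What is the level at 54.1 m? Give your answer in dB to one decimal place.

74.5 dB

Point-source attenuation: ΔL = 20·log₁₀(r₂/r₁) = 20·log₁₀(54.1/5.7) = 19.546 dB.
L₂ = 94 − 20·log₁₀(54.1/5.7) = 94 − 19.546 = 74.45 dB.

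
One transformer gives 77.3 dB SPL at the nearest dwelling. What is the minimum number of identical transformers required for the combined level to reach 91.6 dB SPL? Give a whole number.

27

The shortfall is 91.6 − 77.3 = 14.3 dB, and N units add 10·log₁₀ N, so need 10·log₁₀ N ≥ 14.3.
N ≥ 10^(14.3/10) = 26.915, so N = 27.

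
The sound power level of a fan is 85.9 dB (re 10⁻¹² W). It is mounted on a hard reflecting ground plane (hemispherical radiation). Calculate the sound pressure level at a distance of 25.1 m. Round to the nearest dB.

50 dB

L_p = L_w − 10·log₁₀(2π·r²) with r = 25.1 m.
2π·r² = 3958 m², 10·log₁₀ of that is 35.975 dB.
L_p = 85.9 − 35.975 = 49.92 dB.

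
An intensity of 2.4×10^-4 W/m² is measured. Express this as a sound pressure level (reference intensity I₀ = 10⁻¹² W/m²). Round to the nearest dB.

L = 10·log₁₀(I/I₀) = 10·log₁₀(2.4×10^-4/10⁻¹²) = 10·log₁₀(2.4×10^8).
L = 10·(0.3802 + 8) = 83.80 dB.

84 dB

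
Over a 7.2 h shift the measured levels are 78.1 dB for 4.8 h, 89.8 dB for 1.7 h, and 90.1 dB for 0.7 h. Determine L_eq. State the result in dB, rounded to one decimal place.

85.7 dB

L_eq = 10·log₁₀[(1/T)·Σ tᵢ·10^(Lᵢ/10)] with T = 7.2 h.
Σ tᵢ·10^(Lᵢ/10) = 4.8·10^(78.1/10) + 1.7·10^(89.8/10) + 0.7·10^(90.1/10) = 2.650e+09.
L_eq = 10·log₁₀(2.650e+09/7.2) = 85.66 dB.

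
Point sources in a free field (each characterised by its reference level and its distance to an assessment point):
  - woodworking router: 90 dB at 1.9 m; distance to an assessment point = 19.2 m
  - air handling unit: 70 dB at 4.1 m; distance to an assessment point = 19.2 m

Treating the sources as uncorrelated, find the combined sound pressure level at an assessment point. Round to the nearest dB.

Propagate each source to the receiver with L = L_ref − 20·log₁₀(r/r_ref), then add intensities.
woodworking router: 90 − 20·log₁₀(19.2/1.9) = 90 − 20.09 = 69.91 dB.
air handling unit: 70 − 20·log₁₀(19.2/4.1) = 70 − 13.41 = 56.59 dB.
Σ 10^(L/10) = 1.025e+07 → L_total = 10·log₁₀(1.025e+07) = 70.11 dB.

70 dB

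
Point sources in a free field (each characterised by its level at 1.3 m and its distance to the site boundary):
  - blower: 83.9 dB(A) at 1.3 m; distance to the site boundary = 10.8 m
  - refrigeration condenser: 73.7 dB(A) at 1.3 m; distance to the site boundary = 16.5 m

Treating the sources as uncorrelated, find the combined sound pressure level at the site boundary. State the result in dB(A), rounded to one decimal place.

Propagate each source to the receiver with L = L_ref − 20·log₁₀(r/r_ref), then add intensities.
blower: 83.9 − 20·log₁₀(10.8/1.3) = 83.9 − 18.39 = 65.51 dB(A).
refrigeration condenser: 73.7 − 20·log₁₀(16.5/1.3) = 73.7 − 22.07 = 51.63 dB(A).
Σ 10^(L/10) = 3.702e+06 → L_total = 10·log₁₀(3.702e+06) = 65.68 dB(A).

65.7 dB(A)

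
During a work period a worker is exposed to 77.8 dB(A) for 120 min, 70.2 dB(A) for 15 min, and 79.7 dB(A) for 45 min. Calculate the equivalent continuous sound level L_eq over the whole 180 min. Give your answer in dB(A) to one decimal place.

The energy average is taken in the linear domain: L_eq = 10·log₁₀[(Σ tᵢ·10^(Lᵢ/10))/T], T = 180 min.
Σ tᵢ·10^(Lᵢ/10) = 120·10^(77.8/10) + 15·10^(70.2/10) + 45·10^(79.7/10) = 1.159e+10.
L_eq = 10·log₁₀(1.159e+10/180) = 78.09 dB(A).

78.1 dB(A)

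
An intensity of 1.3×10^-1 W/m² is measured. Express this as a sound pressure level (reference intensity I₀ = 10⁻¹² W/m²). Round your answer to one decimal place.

111.1 dB

Dividing by I₀ shifts the exponent by 12: I/I₀ = 1.3×10^11.
L = 10·(0.1139 + 11) = 111.14 dB.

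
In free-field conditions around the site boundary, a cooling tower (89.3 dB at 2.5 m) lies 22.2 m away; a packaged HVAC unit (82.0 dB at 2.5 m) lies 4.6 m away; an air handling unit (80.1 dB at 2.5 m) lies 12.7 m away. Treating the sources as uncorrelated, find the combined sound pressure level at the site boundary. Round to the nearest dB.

Apply inverse-square spreading to bring every level to the receiver, then sum 10^(L/10).
cooling tower: 89.3 − 20·log₁₀(22.2/2.5) = 89.3 − 18.97 = 70.33 dB.
packaged HVAC unit: 82.0 − 20·log₁₀(4.6/2.5) = 82.0 − 5.30 = 76.70 dB.
air handling unit: 80.1 − 20·log₁₀(12.7/2.5) = 80.1 − 14.12 = 65.98 dB.
Σ 10^(L/10) = 6.157e+07 → L_total = 10·log₁₀(6.157e+07) = 77.89 dB.

78 dB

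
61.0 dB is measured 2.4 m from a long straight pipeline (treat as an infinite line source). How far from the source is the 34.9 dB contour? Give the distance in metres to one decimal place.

For a line source L₁ − L₂ = 10·log₁₀(r₂/r₁), so r₂ = r₁·10^((L₁−L₂)/10).
r₂ = 2.4·10^((61.0−34.9)/10) = 2.4·10^(26.1/10) = 977.71 m.

977.7 m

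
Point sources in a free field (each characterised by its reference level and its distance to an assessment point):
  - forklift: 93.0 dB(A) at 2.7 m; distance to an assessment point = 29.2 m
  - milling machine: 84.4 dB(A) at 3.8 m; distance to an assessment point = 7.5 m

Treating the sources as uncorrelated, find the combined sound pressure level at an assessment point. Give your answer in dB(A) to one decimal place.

First find each source's level at the receiver (point-source: −20·log₁₀(r/r_ref)), then combine on an intensity basis.
forklift: 93.0 − 20·log₁₀(29.2/2.7) = 93.0 − 20.68 = 72.32 dB(A).
milling machine: 84.4 − 20·log₁₀(7.5/3.8) = 84.4 − 5.91 = 78.49 dB(A).
Σ 10^(L/10) = 8.776e+07 → L_total = 10·log₁₀(8.776e+07) = 79.43 dB(A).

79.4 dB(A)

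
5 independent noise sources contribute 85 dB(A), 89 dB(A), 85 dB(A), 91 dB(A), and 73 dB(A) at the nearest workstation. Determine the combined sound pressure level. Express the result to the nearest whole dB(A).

94 dB(A)

Incoherent sources combine by intensity addition: L_total = 10·log₁₀(Σ 10^(L_i/10)).
Σ 10^(L/10) = 10^(85/10) + 10^(89/10) + 10^(85/10) + 10^(91/10) + 10^(73/10) = 2.706e+09.
L_total = 10·log₁₀(2.706e+09) = 94.32 dB(A).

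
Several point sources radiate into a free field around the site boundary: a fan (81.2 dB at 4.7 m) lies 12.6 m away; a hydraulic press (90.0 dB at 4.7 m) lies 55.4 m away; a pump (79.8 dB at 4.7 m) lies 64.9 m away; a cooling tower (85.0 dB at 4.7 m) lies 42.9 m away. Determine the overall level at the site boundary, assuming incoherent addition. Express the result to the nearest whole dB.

75 dB

Apply inverse-square spreading to bring every level to the receiver, then sum 10^(L/10).
fan: 81.2 − 20·log₁₀(12.6/4.7) = 81.2 − 8.57 = 72.63 dB.
hydraulic press: 90.0 − 20·log₁₀(55.4/4.7) = 90.0 − 21.43 = 68.57 dB.
pump: 79.8 − 20·log₁₀(64.9/4.7) = 79.8 − 22.80 = 57.00 dB.
cooling tower: 85.0 − 20·log₁₀(42.9/4.7) = 85.0 − 19.21 = 65.79 dB.
Σ 10^(L/10) = 2.984e+07 → L_total = 10·log₁₀(2.984e+07) = 74.75 dB.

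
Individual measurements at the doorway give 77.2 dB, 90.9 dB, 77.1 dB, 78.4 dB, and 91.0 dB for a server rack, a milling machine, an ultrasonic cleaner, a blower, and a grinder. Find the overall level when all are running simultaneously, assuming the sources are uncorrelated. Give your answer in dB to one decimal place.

Incoherent sources combine by intensity addition: L_total = 10·log₁₀(Σ 10^(L_i/10)).
Σ 10^(L/10) = 10^(77.2/10) + 10^(90.9/10) + 10^(77.1/10) + 10^(78.4/10) + 10^(91.0/10) = 2.662e+09.
L_total = 10·log₁₀(2.662e+09) = 94.25 dB.

94.3 dB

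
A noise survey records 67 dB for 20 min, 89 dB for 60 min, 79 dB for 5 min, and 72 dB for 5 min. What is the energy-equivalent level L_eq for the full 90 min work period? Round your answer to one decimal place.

Weight each interval's intensity by its duration and average over T = 90 min:
Σ tᵢ·10^(Lᵢ/10) = 20·10^(67/10) + 60·10^(89/10) + 5·10^(79/10) + 5·10^(72/10) = 4.824e+10.
L_eq = 10·log₁₀(4.824e+10/90) = 87.29 dB.

87.3 dB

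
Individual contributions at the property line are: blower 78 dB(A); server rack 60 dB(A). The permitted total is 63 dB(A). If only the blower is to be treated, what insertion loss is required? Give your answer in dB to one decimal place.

18.0 dB

The untreated sources together contribute 10^(60/10) = 1.000e+06, i.e. 60.00 dB(A).
To meet 63 dB(A) overall, the treated blower may contribute at most 10^(63/10) − 1.000e+06 = 9.953e+05, i.e. 59.98 dB(A).
Required insertion loss = 78 − 59.98 = 18.02 dB.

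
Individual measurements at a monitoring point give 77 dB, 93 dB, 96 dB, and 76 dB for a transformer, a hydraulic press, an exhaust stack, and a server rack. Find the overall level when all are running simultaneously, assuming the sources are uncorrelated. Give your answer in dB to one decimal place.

97.8 dB

Incoherent sources combine by intensity addition: L_total = 10·log₁₀(Σ 10^(L_i/10)).
Σ 10^(L/10) = 10^(77/10) + 10^(93/10) + 10^(96/10) + 10^(76/10) = 6.066e+09.
L_total = 10·log₁₀(6.066e+09) = 97.83 dB.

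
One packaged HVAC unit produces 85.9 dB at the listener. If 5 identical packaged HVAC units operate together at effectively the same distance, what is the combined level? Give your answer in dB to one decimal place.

With 5 equal, uncorrelated contributions the intensity is 5× that of one unit, giving a rise of 10·log₁₀ 5.
L_total = 85.9 + 10·log₁₀(5) = 85.9 + 6.990 = 92.89 dB.

92.9 dB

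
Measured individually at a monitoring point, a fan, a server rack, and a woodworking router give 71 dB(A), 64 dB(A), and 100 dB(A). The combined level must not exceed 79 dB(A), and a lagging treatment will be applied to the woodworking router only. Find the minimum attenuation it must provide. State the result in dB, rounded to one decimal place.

21.9 dB

Fixed contribution from the other sources: Σ 10^(L/10) = 10^(71/10) + 10^(64/10) = 1.510e+07 (71.79 dB(A)).
The limit corresponds to 10^(79/10) = 7.943e+07; subtracting the fixed part leaves 6.433e+07 for the woodworking router, i.e. 78.08 dB(A).
So the woodworking router must be reduced from 100 to 78.08 dB(A): IL = 21.92 dB.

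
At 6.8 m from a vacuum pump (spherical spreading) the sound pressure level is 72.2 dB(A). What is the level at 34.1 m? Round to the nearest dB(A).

Point-source attenuation: ΔL = 20·log₁₀(r₂/r₁) = 20·log₁₀(34.1/6.8) = 14.005 dB.
L₂ = 72.2 − 20·log₁₀(34.1/6.8) = 72.2 − 14.005 = 58.20 dB(A).

58 dB(A)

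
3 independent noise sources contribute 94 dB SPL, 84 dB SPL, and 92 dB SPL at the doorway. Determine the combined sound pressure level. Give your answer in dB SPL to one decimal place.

Incoherent sources combine by intensity addition: L_total = 10·log₁₀(Σ 10^(L_i/10)).
Σ 10^(L/10) = 10^(94/10) + 10^(84/10) + 10^(92/10) = 4.348e+09.
L_total = 10·log₁₀(4.348e+09) = 96.38 dB SPL.

96.4 dB SPL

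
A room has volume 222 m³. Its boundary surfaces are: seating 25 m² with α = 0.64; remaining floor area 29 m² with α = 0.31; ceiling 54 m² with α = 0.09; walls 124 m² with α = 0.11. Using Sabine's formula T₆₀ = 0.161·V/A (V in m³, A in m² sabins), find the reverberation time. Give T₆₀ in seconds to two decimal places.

0.82 s

A = Σ Sᵢαᵢ = 25·0.64 + 29·0.31 + 54·0.09 + 124·0.11 = 43.49 m².
T₆₀ = 0.161·V/A = 0.161·222/43.49 = 0.822 s.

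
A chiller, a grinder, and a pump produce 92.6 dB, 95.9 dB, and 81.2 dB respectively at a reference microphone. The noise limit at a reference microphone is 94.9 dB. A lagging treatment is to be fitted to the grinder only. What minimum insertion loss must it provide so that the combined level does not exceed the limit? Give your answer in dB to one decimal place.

The untreated sources together contribute 10^(92.6/10) + 10^(81.2/10) = 1.952e+09, i.e. 92.90 dB.
To meet 94.9 dB overall, the treated grinder may contribute at most 10^(94.9/10) − 1.952e+09 = 1.139e+09, i.e. 90.56 dB.
Required insertion loss = 95.9 − 90.56 = 5.34 dB.

5.3 dB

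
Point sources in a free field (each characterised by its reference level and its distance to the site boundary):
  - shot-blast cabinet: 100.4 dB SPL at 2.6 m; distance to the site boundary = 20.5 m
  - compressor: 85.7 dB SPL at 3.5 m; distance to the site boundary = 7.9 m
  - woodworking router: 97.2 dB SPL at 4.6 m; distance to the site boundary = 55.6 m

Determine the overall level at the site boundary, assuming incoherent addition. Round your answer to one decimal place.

First find each source's level at the receiver (point-source: −20·log₁₀(r/r_ref)), then combine on an intensity basis.
shot-blast cabinet: 100.4 − 20·log₁₀(20.5/2.6) = 100.4 − 17.94 = 82.46 dB SPL.
compressor: 85.7 − 20·log₁₀(7.9/3.5) = 85.7 − 7.07 = 78.63 dB SPL.
woodworking router: 97.2 − 20·log₁₀(55.6/4.6) = 97.2 − 21.65 = 75.55 dB SPL.
Σ 10^(L/10) = 2.852e+08 → L_total = 10·log₁₀(2.852e+08) = 84.55 dB SPL.

84.6 dB SPL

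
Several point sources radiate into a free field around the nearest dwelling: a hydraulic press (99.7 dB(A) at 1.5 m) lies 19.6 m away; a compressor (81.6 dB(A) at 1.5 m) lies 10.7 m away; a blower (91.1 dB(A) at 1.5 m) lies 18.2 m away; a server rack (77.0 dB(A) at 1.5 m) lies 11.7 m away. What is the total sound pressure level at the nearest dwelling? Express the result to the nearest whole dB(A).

78 dB(A)

Propagate each source to the receiver with L = L_ref − 20·log₁₀(r/r_ref), then add intensities.
hydraulic press: 99.7 − 20·log₁₀(19.6/1.5) = 99.7 − 22.32 = 77.38 dB(A).
compressor: 81.6 − 20·log₁₀(10.7/1.5) = 81.6 − 17.07 = 64.53 dB(A).
blower: 91.1 − 20·log₁₀(18.2/1.5) = 91.1 − 21.68 = 69.42 dB(A).
server rack: 77.0 − 20·log₁₀(11.7/1.5) = 77.0 − 17.84 = 59.16 dB(A).
Σ 10^(L/10) = 6.708e+07 → L_total = 10·log₁₀(6.708e+07) = 78.27 dB(A).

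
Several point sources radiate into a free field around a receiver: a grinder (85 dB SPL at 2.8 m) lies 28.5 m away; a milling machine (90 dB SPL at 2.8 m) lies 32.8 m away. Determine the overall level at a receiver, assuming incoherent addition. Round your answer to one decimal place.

70.1 dB SPL

Propagate each source to the receiver with L = L_ref − 20·log₁₀(r/r_ref), then add intensities.
grinder: 85 − 20·log₁₀(28.5/2.8) = 85 − 20.15 = 64.85 dB SPL.
milling machine: 90 − 20·log₁₀(32.8/2.8) = 90 − 21.37 = 68.63 dB SPL.
Σ 10^(L/10) = 1.034e+07 → L_total = 10·log₁₀(1.034e+07) = 70.15 dB SPL.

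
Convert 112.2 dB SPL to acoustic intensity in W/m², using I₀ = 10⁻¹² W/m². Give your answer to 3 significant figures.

0.166 W/m²

I/I₀ = 10^(112.2/10) = 1.66e+11, so I = 1.66e+11 × 10⁻¹² W/m².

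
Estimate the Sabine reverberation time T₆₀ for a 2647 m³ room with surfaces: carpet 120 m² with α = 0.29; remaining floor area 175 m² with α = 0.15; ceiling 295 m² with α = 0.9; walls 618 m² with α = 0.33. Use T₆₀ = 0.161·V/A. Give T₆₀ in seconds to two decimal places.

A = Σ Sᵢαᵢ = 120·0.29 + 175·0.15 + 295·0.9 + 618·0.33 = 530.49 m².
T₆₀ = 0.161 × 2647 / 530.49 = 0.803 s.

0.80 s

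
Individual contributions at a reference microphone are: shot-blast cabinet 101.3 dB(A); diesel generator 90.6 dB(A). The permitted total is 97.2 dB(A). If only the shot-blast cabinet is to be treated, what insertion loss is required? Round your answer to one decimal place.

Everything except the shot-blast cabinet sums to 10^(90.6/10) = 1.148e+09 in linear terms, 90.60 dB(A).
To meet 97.2 dB(A) overall, the treated shot-blast cabinet may contribute at most 10^(97.2/10) − 1.148e+09 = 4.100e+09, i.e. 96.13 dB(A).
Required insertion loss = 101.3 − 96.13 = 5.17 dB.

5.2 dB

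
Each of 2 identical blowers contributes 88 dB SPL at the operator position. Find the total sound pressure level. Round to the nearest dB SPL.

91 dB SPL

N identical incoherent sources raise the level by 10·log₁₀ N.
L_total = 88 + 10·log₁₀(2) = 88 + 3.010 = 91.01 dB SPL.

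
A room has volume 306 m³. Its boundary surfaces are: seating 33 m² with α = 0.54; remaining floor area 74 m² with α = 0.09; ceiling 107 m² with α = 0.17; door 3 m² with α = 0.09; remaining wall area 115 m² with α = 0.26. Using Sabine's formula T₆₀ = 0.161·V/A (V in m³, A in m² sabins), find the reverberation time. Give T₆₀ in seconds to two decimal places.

Total absorption A = 33·0.54 + 74·0.09 + 107·0.17 + 3·0.09 + 115·0.26 = 72.84 m² sabins.
T₆₀ = 0.161·V/A = 0.161·306/72.84 = 0.676 s.

0.68 s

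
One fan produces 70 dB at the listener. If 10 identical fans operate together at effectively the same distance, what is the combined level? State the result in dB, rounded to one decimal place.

With 10 equal, uncorrelated contributions the intensity is 10× that of one unit, giving a rise of 10·log₁₀ 10.
L_total = 70 + 10·log₁₀(10) = 70 + 10.000 = 80.00 dB.

80.0 dB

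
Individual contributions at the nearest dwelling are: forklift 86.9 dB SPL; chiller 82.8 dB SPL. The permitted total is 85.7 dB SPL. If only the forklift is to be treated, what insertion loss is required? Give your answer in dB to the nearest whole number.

4 dB

Everything except the forklift sums to 10^(82.8/10) = 1.905e+08 in linear terms, 82.80 dB SPL.
To meet 85.7 dB SPL overall, the treated forklift may contribute at most 10^(85.7/10) − 1.905e+08 = 1.810e+08, i.e. 82.58 dB SPL.
So the forklift must be reduced from 86.9 to 82.58 dB SPL: IL = 4.32 dB.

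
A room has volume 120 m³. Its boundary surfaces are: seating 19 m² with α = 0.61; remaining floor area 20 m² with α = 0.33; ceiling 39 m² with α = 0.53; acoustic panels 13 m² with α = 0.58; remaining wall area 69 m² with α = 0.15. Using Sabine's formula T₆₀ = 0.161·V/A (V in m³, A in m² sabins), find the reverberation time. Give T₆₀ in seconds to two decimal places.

0.34 s

Summing Sᵢαᵢ: 19·0.61 + 20·0.33 + 39·0.53 + 13·0.58 + 69·0.15 = 56.75 m².
T₆₀ = 0.161·V/A = 0.161·120/56.75 = 0.340 s.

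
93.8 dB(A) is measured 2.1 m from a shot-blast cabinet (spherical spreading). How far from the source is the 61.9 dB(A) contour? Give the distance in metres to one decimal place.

82.6 m

The 31.9 dB drop corresponds to a distance ratio of 10^(31.9/20) for a point source.
r₂ = 2.1·10^((93.8−61.9)/20) = 2.1·10^(31.9/20) = 82.65 m.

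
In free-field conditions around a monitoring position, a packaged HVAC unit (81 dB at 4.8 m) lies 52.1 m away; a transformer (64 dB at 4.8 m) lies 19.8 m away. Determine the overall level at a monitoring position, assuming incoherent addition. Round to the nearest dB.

61 dB

First find each source's level at the receiver (point-source: −20·log₁₀(r/r_ref)), then combine on an intensity basis.
packaged HVAC unit: 81 − 20·log₁₀(52.1/4.8) = 81 − 20.71 = 60.29 dB.
transformer: 64 − 20·log₁₀(19.8/4.8) = 64 − 12.31 = 51.69 dB.
Σ 10^(L/10) = 1.216e+06 → L_total = 10·log₁₀(1.216e+06) = 60.85 dB.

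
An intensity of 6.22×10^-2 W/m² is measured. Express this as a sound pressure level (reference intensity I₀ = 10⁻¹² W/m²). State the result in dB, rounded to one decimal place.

107.9 dB

Dividing by I₀ shifts the exponent by 12: I/I₀ = 6.22×10^10.
L = 10·(0.7938 + 10) = 107.94 dB.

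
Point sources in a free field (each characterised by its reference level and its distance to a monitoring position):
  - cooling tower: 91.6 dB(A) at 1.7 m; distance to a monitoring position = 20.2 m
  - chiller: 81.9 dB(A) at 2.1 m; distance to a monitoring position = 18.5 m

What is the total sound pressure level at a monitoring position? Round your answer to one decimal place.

Apply inverse-square spreading to bring every level to the receiver, then sum 10^(L/10).
cooling tower: 91.6 − 20·log₁₀(20.2/1.7) = 91.6 − 21.50 = 70.10 dB(A).
chiller: 81.9 − 20·log₁₀(18.5/2.1) = 81.9 − 18.90 = 63.00 dB(A).
Σ 10^(L/10) = 1.223e+07 → L_total = 10·log₁₀(1.223e+07) = 70.88 dB(A).

70.9 dB(A)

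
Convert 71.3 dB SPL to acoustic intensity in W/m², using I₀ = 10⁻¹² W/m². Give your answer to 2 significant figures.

L = 10·log₁₀(I/I₀) ⇒ I = I₀·10^(L/10) = 10⁻¹² × 10^7.13.

1.3e-05 W/m²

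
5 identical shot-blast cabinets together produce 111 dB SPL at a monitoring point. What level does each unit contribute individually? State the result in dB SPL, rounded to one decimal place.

5 equal contributions raise the level by 10·log₁₀ 5 = 6.990 dB, so each unit alone gives 111 − 6.990.

104.0 dB SPL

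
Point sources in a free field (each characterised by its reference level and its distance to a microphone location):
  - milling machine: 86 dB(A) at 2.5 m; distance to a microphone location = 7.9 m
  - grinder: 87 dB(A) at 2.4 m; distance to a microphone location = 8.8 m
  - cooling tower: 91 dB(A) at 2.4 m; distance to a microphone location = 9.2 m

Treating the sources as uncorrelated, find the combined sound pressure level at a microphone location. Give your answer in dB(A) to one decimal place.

Propagate each source to the receiver with L = L_ref − 20·log₁₀(r/r_ref), then add intensities.
milling machine: 86 − 20·log₁₀(7.9/2.5) = 86 − 9.99 = 76.01 dB(A).
grinder: 87 − 20·log₁₀(8.8/2.4) = 87 − 11.29 = 75.71 dB(A).
cooling tower: 91 − 20·log₁₀(9.2/2.4) = 91 − 11.67 = 79.33 dB(A).
Σ 10^(L/10) = 1.628e+08 → L_total = 10·log₁₀(1.628e+08) = 82.12 dB(A).

82.1 dB(A)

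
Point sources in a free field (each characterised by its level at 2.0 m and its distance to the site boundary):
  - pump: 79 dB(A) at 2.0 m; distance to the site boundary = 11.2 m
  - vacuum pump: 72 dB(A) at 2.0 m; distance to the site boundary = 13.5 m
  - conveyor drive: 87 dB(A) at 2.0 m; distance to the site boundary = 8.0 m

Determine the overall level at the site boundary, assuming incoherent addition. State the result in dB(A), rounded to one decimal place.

Apply inverse-square spreading to bring every level to the receiver, then sum 10^(L/10).
pump: 79 − 20·log₁₀(11.2/2.0) = 79 − 14.96 = 64.04 dB(A).
vacuum pump: 72 − 20·log₁₀(13.5/2.0) = 72 − 16.59 = 55.41 dB(A).
conveyor drive: 87 − 20·log₁₀(8.0/2.0) = 87 − 12.04 = 74.96 dB(A).
Σ 10^(L/10) = 3.420e+07 → L_total = 10·log₁₀(3.420e+07) = 75.34 dB(A).

75.3 dB(A)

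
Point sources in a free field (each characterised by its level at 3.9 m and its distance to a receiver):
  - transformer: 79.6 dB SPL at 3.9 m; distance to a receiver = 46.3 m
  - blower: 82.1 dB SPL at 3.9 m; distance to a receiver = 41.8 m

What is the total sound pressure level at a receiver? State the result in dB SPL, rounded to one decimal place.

63.1 dB SPL

Apply inverse-square spreading to bring every level to the receiver, then sum 10^(L/10).
transformer: 79.6 − 20·log₁₀(46.3/3.9) = 79.6 − 21.49 = 58.11 dB SPL.
blower: 82.1 − 20·log₁₀(41.8/3.9) = 82.1 − 20.60 = 61.50 dB SPL.
Σ 10^(L/10) = 2.059e+06 → L_total = 10·log₁₀(2.059e+06) = 63.14 dB SPL.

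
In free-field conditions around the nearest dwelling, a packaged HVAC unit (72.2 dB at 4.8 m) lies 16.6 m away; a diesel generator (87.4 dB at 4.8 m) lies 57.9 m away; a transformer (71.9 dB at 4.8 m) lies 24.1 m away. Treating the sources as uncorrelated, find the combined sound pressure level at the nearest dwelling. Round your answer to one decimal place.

67.6 dB

First find each source's level at the receiver (point-source: −20·log₁₀(r/r_ref)), then combine on an intensity basis.
packaged HVAC unit: 72.2 − 20·log₁₀(16.6/4.8) = 72.2 − 10.78 = 61.42 dB.
diesel generator: 87.4 − 20·log₁₀(57.9/4.8) = 87.4 − 21.63 = 65.77 dB.
transformer: 71.9 − 20·log₁₀(24.1/4.8) = 71.9 − 14.02 = 57.88 dB.
Σ 10^(L/10) = 5.779e+06 → L_total = 10·log₁₀(5.779e+06) = 67.62 dB.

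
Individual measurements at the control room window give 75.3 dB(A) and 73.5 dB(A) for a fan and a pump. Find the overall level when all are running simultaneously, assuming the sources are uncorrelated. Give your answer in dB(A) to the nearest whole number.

78 dB(A)

For uncorrelated sources the intensities add, so convert each level to linear form, sum, and take 10·log₁₀ of the total.
Σ 10^(L/10) = 10^(75.3/10) + 10^(73.5/10) = 5.627e+07.
L_total = 10·log₁₀(5.627e+07) = 77.50 dB(A).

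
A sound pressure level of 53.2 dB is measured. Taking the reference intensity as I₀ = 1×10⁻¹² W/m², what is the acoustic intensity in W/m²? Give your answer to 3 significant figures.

I/I₀ = 10^(53.2/10) = 2.089e+05, so I = 2.089e+05 × 10⁻¹² W/m².

2.09e-07 W/m²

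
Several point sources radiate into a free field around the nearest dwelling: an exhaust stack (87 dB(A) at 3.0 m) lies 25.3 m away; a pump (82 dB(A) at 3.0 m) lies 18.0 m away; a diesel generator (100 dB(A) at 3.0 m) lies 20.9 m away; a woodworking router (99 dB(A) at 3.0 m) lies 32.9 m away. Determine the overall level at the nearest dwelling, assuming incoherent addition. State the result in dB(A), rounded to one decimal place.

84.5 dB(A)

Apply inverse-square spreading to bring every level to the receiver, then sum 10^(L/10).
exhaust stack: 87 − 20·log₁₀(25.3/3.0) = 87 − 18.52 = 68.48 dB(A).
pump: 82 − 20·log₁₀(18.0/3.0) = 82 − 15.56 = 66.44 dB(A).
diesel generator: 100 − 20·log₁₀(20.9/3.0) = 100 − 16.86 = 83.14 dB(A).
woodworking router: 99 − 20·log₁₀(32.9/3.0) = 99 − 20.80 = 78.20 dB(A).
Σ 10^(L/10) = 2.835e+08 → L_total = 10·log₁₀(2.835e+08) = 84.53 dB(A).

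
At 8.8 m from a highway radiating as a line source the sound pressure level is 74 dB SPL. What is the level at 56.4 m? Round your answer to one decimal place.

For a line source, L₂ = L₁ − 10·log₁₀(r₂/r₁).
L₂ = 74 − 10·log₁₀(56.4/8.8) = 74 − 8.068 = 65.93 dB SPL.

65.9 dB SPL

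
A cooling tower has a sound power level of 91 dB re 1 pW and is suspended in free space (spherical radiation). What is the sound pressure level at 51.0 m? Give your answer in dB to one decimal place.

The power spreads over a sphere of area 4π·r², so L_p = L_w − 10·log₁₀(4π·r²).
4π·r² = 3.269e+04 m², 10·log₁₀ of that is 45.144 dB.
L_p = 91 − 45.144 = 45.86 dB.

45.9 dB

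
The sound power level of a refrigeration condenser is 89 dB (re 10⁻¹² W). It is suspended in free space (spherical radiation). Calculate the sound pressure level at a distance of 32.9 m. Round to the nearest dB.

Free-field spherical radiation: L_p = L_w − 10·log₁₀(4π·r²), r = 32.9 m.
4π·r² = 1.36e+04 m², 10·log₁₀ of that is 41.336 dB.
L_p = 89 − 41.336 = 47.66 dB.

48 dB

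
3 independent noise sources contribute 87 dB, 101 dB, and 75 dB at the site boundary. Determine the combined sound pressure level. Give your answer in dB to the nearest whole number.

101 dB

For uncorrelated sources the intensities add, so convert each level to linear form, sum, and take 10·log₁₀ of the total.
Σ 10^(L/10) = 10^(87/10) + 10^(101/10) + 10^(75/10) = 1.312e+10.
L_total = 10·log₁₀(1.312e+10) = 101.18 dB.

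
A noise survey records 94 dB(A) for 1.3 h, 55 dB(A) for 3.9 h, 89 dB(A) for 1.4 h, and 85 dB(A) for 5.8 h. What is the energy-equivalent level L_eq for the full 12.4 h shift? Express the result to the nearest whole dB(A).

87 dB(A)

L_eq = 10·log₁₀[(1/T)·Σ tᵢ·10^(Lᵢ/10)] with T = 12.4 h.
Σ tᵢ·10^(Lᵢ/10) = 1.3·10^(94/10) + 3.9·10^(55/10) + 1.4·10^(89/10) + 5.8·10^(85/10) = 6.213e+09.
L_eq = 10·log₁₀(6.213e+09/12.4) = 87.00 dB(A).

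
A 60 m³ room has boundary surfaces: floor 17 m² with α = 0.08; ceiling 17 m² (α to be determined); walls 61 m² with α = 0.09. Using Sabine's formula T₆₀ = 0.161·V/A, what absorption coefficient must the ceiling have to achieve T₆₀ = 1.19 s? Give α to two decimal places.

Required total absorption A = 0.161·60/1.19 = 8.12 m².
Absorption from the other surfaces = 17·0.08 + 61·0.09 = 6.85 m², so the ceiling must supply 1.27 m² over 17 m².
α = 1.27/17 = 0.075.

0.07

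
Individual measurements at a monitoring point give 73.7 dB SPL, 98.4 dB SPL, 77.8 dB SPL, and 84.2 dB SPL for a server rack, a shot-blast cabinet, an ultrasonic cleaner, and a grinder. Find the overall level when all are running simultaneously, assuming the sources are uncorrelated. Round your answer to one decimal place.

98.6 dB SPL

Incoherent sources combine by intensity addition: L_total = 10·log₁₀(Σ 10^(L_i/10)).
Σ 10^(L/10) = 10^(73.7/10) + 10^(98.4/10) + 10^(77.8/10) + 10^(84.2/10) = 7.265e+09.
L_total = 10·log₁₀(7.265e+09) = 98.61 dB SPL.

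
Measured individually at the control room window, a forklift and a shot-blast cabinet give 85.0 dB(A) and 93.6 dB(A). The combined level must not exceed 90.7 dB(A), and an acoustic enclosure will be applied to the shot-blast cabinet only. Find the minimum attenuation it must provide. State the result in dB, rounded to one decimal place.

Fixed contribution from the other source: Σ 10^(L/10) = 10^(85.0/10) = 3.162e+08 (85.00 dB(A)).
The limit corresponds to 10^(90.7/10) = 1.175e+09; subtracting the fixed part leaves 8.587e+08 for the shot-blast cabinet, i.e. 89.34 dB(A).
Required insertion loss = 93.6 − 89.34 = 4.26 dB.

4.3 dB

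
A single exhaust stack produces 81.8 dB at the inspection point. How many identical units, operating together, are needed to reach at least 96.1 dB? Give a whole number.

27

N identical sources give L₁ + 10·log₁₀ N, so require 10·log₁₀ N ≥ 96.1 − 81.8 = 14.3 dB.
N ≥ 10^(14.3/10) = 26.915, so N = 27.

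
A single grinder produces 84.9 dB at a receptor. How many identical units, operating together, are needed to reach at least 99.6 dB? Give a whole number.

Need L₁ + 10·log₁₀ N ≥ 99.6, i.e. log₁₀ N ≥ 1.47.
N ≥ 10^(14.7/10) = 29.512, so N = 30.

30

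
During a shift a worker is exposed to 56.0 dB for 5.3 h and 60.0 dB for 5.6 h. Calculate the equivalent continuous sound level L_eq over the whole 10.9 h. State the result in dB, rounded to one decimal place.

The energy average is taken in the linear domain: L_eq = 10·log₁₀[(Σ tᵢ·10^(Lᵢ/10))/T], T = 10.9 h.
Σ tᵢ·10^(Lᵢ/10) = 5.3·10^(56.0/10) + 5.6·10^(60.0/10) = 7.710e+06.
L_eq = 10·log₁₀(7.710e+06/10.9) = 58.50 dB.

58.5 dB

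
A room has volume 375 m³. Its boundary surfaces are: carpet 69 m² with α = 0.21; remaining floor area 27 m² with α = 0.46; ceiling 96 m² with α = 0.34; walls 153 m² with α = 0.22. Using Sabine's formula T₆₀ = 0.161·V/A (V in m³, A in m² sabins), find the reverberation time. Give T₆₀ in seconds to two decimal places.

0.65 s

Total absorption A = 69·0.21 + 27·0.46 + 96·0.34 + 153·0.22 = 93.21 m² sabins.
T₆₀ = 0.161·V/A = 0.161·375/93.21 = 0.648 s.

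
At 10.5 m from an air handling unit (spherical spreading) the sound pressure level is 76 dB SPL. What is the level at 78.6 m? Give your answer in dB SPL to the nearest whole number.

Point-source attenuation: ΔL = 20·log₁₀(r₂/r₁) = 20·log₁₀(78.6/10.5) = 17.485 dB.
L₂ = 76 − 20·log₁₀(78.6/10.5) = 76 − 17.485 = 58.52 dB SPL.

59 dB SPL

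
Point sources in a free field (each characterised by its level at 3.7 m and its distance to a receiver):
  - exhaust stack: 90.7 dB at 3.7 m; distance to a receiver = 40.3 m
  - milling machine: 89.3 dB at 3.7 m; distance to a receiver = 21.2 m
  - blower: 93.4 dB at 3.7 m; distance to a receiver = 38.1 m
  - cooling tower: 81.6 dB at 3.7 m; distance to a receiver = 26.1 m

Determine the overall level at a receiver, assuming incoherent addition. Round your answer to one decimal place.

Propagate each source to the receiver with L = L_ref − 20·log₁₀(r/r_ref), then add intensities.
exhaust stack: 90.7 − 20·log₁₀(40.3/3.7) = 90.7 − 20.74 = 69.96 dB.
milling machine: 89.3 − 20·log₁₀(21.2/3.7) = 89.3 − 15.16 = 74.14 dB.
blower: 93.4 − 20·log₁₀(38.1/3.7) = 93.4 − 20.25 = 73.15 dB.
cooling tower: 81.6 − 20·log₁₀(26.1/3.7) = 81.6 − 16.97 = 64.63 dB.
Σ 10^(L/10) = 5.937e+07 → L_total = 10·log₁₀(5.937e+07) = 77.74 dB.

77.7 dB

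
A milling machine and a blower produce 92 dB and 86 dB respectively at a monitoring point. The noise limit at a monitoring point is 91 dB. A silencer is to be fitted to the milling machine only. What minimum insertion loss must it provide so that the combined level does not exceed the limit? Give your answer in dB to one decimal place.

The untreated sources together contribute 10^(86/10) = 3.981e+08, i.e. 86.00 dB.
The limit corresponds to 10^(91/10) = 1.259e+09; subtracting the fixed part leaves 8.608e+08 for the milling machine, i.e. 89.35 dB.
Required insertion loss = 92 − 89.35 = 2.65 dB.

2.7 dB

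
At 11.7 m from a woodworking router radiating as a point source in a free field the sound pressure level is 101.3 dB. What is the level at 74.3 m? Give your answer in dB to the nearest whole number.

Point-source attenuation: ΔL = 20·log₁₀(r₂/r₁) = 20·log₁₀(74.3/11.7) = 16.056 dB.
L₂ = 101.3 − 20·log₁₀(74.3/11.7) = 101.3 − 16.056 = 85.24 dB.

85 dB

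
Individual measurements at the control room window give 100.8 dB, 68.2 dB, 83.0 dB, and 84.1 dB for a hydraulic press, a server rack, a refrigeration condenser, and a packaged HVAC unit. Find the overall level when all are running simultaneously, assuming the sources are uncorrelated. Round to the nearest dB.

For uncorrelated sources the intensities add, so convert each level to linear form, sum, and take 10·log₁₀ of the total.
Σ 10^(L/10) = 10^(100.8/10) + 10^(68.2/10) + 10^(83.0/10) + 10^(84.1/10) = 1.249e+10.
L_total = 10·log₁₀(1.249e+10) = 100.96 dB.

101 dB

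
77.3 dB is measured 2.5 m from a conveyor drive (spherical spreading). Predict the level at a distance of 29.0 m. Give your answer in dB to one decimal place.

56.0 dB

Point-source attenuation: ΔL = 20·log₁₀(r₂/r₁) = 20·log₁₀(29.0/2.5) = 21.289 dB.
L₂ = 77.3 − 20·log₁₀(29.0/2.5) = 77.3 − 21.289 = 56.01 dB.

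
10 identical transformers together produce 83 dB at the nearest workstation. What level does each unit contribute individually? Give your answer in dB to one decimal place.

73.0 dB

Dividing the total intensity by 10 lowers the level by 10·log₁₀ 10 = 10.000 dB: L₁ = 83 − 10.000.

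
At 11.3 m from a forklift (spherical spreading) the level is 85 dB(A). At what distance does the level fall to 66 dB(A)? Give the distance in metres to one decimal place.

Point-source spreading drops the level by 20·log₁₀(r₂/r₁); inverting, r₂/r₁ = 10^(ΔL/20).
r₂ = 11.3·10^((85−66)/20) = 11.3·10^(19.0/20) = 100.71 m.

100.7 m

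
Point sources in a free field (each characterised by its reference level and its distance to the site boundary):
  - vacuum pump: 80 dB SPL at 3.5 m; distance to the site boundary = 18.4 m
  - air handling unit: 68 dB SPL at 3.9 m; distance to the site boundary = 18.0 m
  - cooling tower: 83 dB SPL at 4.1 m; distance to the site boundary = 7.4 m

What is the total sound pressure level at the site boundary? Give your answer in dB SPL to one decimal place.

78.1 dB SPL

Propagate each source to the receiver with L = L_ref − 20·log₁₀(r/r_ref), then add intensities.
vacuum pump: 80 − 20·log₁₀(18.4/3.5) = 80 − 14.41 = 65.59 dB SPL.
air handling unit: 68 − 20·log₁₀(18.0/3.9) = 68 − 13.28 = 54.72 dB SPL.
cooling tower: 83 − 20·log₁₀(7.4/4.1) = 83 − 5.13 = 77.87 dB SPL.
Σ 10^(L/10) = 6.516e+07 → L_total = 10·log₁₀(6.516e+07) = 78.14 dB SPL.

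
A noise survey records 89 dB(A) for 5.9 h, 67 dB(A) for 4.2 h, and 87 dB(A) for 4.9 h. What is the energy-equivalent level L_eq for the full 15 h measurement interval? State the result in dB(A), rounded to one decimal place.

Weight each interval's intensity by its duration and average over T = 15 h:
Σ tᵢ·10^(Lᵢ/10) = 5.9·10^(89/10) + 4.2·10^(67/10) + 4.9·10^(87/10) = 7.163e+09.
L_eq = 10·log₁₀(7.163e+09/15) = 86.79 dB(A).

86.8 dB(A)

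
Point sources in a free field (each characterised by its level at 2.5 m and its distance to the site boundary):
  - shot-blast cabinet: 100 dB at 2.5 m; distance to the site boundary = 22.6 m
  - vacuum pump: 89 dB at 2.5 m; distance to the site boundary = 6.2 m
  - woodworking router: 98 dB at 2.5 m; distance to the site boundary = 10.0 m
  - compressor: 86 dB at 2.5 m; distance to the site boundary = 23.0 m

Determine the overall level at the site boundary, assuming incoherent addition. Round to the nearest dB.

88 dB

First find each source's level at the receiver (point-source: −20·log₁₀(r/r_ref)), then combine on an intensity basis.
shot-blast cabinet: 100 − 20·log₁₀(22.6/2.5) = 100 − 19.12 = 80.88 dB.
vacuum pump: 89 − 20·log₁₀(6.2/2.5) = 89 − 7.89 = 81.11 dB.
woodworking router: 98 − 20·log₁₀(10.0/2.5) = 98 − 12.04 = 85.96 dB.
compressor: 86 − 20·log₁₀(23.0/2.5) = 86 − 19.28 = 66.72 dB.
Σ 10^(L/10) = 6.506e+08 → L_total = 10·log₁₀(6.506e+08) = 88.13 dB.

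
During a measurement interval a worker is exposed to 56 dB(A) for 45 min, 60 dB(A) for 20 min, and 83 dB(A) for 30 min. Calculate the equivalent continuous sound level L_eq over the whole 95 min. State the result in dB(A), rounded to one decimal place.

78.0 dB(A)

L_eq = 10·log₁₀[(1/T)·Σ tᵢ·10^(Lᵢ/10)] with T = 95 min.
Σ tᵢ·10^(Lᵢ/10) = 45·10^(56/10) + 20·10^(60/10) + 30·10^(83/10) = 6.024e+09.
L_eq = 10·log₁₀(6.024e+09/95) = 78.02 dB(A).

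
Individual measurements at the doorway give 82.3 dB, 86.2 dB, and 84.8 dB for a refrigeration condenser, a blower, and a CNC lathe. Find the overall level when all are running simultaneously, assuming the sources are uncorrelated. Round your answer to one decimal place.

89.5 dB

Incoherent sources combine by intensity addition: L_total = 10·log₁₀(Σ 10^(L_i/10)).
Σ 10^(L/10) = 10^(82.3/10) + 10^(86.2/10) + 10^(84.8/10) = 8.887e+08.
L_total = 10·log₁₀(8.887e+08) = 89.49 dB.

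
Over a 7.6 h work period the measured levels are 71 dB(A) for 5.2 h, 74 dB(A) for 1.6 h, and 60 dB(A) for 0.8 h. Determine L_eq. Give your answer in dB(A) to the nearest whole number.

71 dB(A)

Weight each interval's intensity by its duration and average over T = 7.6 h:
Σ tᵢ·10^(Lᵢ/10) = 5.2·10^(71/10) + 1.6·10^(74/10) + 0.8·10^(60/10) = 1.065e+08.
L_eq = 10·log₁₀(1.065e+08/7.6) = 71.46 dB(A).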